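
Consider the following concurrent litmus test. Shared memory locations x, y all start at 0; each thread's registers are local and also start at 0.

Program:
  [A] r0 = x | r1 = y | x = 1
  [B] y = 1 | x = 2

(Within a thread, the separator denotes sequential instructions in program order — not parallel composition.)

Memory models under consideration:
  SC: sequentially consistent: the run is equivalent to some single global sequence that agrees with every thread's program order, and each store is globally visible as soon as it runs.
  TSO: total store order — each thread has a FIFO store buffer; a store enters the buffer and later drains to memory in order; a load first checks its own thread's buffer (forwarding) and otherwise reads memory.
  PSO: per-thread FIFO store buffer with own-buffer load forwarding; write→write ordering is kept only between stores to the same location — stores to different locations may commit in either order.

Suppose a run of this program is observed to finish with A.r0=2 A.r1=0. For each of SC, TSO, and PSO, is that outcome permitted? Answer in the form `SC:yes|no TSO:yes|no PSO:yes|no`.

outcome vector order: (A.r0,A.r1)
[SC] allowed = {0/0; 0/1; 2/1}
[TSO] allowed = {0/0; 0/1; 2/1}
[PSO] allowed = {0/0; 0/1; 2/0; 2/1}
target 2/0 ∈ {PSO}

SC:no TSO:no PSO:yes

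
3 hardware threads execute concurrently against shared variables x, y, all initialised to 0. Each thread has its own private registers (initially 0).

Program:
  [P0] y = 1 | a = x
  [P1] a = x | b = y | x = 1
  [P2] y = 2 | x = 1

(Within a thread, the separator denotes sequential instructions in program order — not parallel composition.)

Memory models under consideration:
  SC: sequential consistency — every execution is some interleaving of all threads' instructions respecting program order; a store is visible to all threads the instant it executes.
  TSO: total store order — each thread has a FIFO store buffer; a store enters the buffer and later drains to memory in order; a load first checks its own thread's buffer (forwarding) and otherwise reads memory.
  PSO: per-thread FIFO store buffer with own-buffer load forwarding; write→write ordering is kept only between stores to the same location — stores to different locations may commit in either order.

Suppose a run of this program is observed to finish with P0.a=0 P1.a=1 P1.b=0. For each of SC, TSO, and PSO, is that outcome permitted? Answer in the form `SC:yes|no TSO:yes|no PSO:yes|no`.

SC:no TSO:no PSO:yes

outcome vector order: (P0.a,P1.a,P1.b)
SC (10): 0/0/0; 0/0/1; 0/0/2; 0/1/1; 0/1/2; 1/0/0; 1/0/1; 1/0/2; 1/1/1; 1/1/2
TSO (10): 0/0/0; 0/0/1; 0/0/2; 0/1/1; 0/1/2; 1/0/0; 1/0/1; 1/0/2; 1/1/1; 1/1/2
PSO (12): 0/0/0; 0/0/1; 0/0/2; 0/1/0; 0/1/1; 0/1/2; 1/0/0; 1/0/1; 1/0/2; 1/1/0; 1/1/1; 1/1/2
target 0/1/0 ∈ {PSO}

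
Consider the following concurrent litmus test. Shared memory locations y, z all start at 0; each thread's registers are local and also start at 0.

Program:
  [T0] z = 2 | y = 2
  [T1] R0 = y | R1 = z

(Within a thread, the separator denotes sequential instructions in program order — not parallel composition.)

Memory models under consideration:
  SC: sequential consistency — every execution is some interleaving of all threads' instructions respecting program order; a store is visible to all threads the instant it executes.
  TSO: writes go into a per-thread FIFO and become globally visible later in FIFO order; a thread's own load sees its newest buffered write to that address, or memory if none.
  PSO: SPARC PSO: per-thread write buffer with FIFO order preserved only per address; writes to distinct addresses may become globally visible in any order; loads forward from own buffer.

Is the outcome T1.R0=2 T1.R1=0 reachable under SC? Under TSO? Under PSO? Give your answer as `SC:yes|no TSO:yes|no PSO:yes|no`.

SC:no TSO:no PSO:yes

outcome vector order: (T1.R0,T1.R1)
SC (3): <0 0> <0 2> <2 2>
TSO (3): <0 0> <0 2> <2 2>
PSO (4): <0 0> <0 2> <2 0> <2 2>
target <2 0> ∈ {PSO}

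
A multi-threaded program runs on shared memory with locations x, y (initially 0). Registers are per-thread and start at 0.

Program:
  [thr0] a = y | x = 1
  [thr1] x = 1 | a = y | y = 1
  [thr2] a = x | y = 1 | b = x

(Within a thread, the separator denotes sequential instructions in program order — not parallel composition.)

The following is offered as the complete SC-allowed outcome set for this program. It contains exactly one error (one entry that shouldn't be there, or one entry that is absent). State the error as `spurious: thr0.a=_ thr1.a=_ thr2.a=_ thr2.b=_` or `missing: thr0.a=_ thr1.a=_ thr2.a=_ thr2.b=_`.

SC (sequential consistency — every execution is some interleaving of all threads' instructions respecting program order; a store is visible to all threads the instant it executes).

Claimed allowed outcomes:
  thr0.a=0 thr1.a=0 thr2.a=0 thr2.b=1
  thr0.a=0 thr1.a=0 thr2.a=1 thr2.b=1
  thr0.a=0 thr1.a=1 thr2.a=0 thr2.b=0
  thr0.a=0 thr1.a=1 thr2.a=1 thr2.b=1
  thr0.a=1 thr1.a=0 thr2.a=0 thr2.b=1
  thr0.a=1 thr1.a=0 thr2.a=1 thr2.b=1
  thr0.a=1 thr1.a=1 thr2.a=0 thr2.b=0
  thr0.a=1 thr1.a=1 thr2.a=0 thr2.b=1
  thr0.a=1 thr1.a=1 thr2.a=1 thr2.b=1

missing: thr0.a=0 thr1.a=1 thr2.a=0 thr2.b=1

outcome vector order: (thr0.a,thr1.a,thr2.a,thr2.b)
[SC] allowed = {0/0/0/1 0/0/1/1 0/1/0/0 0/1/0/1 0/1/1/1 1/0/0/1 1/0/1/1 1/1/0/0 1/1/0/1 1/1/1/1}
SC∖claimed = {0/1/0/1}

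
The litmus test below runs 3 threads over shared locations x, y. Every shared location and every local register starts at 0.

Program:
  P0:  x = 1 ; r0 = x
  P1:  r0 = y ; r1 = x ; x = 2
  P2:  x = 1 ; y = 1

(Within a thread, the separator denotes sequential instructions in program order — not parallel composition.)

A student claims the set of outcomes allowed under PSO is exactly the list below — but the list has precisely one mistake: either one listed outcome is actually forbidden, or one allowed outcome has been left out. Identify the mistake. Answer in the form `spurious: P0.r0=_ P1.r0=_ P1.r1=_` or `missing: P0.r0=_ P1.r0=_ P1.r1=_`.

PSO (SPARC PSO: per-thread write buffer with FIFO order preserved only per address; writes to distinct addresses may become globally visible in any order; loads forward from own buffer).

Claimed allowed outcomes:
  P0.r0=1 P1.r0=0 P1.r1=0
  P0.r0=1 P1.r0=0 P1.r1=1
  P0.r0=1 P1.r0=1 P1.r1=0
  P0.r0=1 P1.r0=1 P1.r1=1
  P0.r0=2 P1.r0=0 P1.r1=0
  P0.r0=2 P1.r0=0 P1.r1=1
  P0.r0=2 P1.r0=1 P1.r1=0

missing: P0.r0=2 P1.r0=1 P1.r1=1

outcome vector order: (P0.r0,P1.r0,P1.r1)
PSO: 8 outcomes — {100, 101, 110, 111, 200, 201, 210, 211}
PSO∖claimed = {211}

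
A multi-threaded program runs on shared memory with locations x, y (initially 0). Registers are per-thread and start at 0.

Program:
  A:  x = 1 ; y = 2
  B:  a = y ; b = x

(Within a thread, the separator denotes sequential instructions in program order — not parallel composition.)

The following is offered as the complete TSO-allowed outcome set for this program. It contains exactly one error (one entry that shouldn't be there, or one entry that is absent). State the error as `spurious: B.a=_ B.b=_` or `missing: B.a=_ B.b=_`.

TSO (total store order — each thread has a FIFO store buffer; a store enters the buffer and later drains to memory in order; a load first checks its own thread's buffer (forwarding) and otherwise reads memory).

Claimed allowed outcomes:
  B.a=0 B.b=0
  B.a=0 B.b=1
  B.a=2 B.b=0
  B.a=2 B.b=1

spurious: B.a=2 B.b=0

outcome vector order: (B.a,B.b)
under TSO → (0,0) (0,1) (2,1)
claimed∖TSO = {(2,0)}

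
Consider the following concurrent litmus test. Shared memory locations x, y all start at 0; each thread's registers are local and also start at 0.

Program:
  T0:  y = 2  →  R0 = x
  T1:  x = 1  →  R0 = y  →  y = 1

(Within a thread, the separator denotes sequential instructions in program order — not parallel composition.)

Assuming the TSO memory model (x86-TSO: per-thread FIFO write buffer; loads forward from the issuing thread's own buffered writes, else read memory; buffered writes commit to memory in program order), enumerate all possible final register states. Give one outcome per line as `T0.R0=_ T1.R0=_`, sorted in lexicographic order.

outcome vector order: (T0.R0,T1.R0)
|TSO outcomes| = 4

T0.R0=0 T1.R0=0
T0.R0=0 T1.R0=2
T0.R0=1 T1.R0=0
T0.R0=1 T1.R0=2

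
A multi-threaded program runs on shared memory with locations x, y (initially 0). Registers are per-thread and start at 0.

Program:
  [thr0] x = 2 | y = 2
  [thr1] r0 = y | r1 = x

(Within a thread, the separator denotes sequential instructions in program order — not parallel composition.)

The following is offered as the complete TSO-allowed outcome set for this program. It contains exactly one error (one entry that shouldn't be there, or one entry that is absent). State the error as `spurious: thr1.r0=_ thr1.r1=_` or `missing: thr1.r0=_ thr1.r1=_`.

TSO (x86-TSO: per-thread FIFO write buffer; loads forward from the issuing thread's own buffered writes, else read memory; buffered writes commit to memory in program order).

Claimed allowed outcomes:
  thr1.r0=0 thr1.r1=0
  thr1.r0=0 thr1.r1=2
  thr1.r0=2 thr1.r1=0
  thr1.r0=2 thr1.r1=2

outcome vector order: (thr1.r0,thr1.r1)
TSO: 3 outcomes — {(0,0), (0,2), (2,2)}
claimed∖TSO = {(2,0)}

spurious: thr1.r0=2 thr1.r1=0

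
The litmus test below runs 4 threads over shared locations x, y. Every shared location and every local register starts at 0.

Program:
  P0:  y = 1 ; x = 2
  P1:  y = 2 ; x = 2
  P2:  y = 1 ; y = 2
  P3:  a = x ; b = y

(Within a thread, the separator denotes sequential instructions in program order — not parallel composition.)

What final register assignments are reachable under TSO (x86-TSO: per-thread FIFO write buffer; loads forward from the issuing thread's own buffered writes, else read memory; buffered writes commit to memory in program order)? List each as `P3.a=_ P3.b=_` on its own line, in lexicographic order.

outcome vector order: (P3.a,P3.b)
|TSO outcomes| = 5

P3.a=0 P3.b=0
P3.a=0 P3.b=1
P3.a=0 P3.b=2
P3.a=2 P3.b=1
P3.a=2 P3.b=2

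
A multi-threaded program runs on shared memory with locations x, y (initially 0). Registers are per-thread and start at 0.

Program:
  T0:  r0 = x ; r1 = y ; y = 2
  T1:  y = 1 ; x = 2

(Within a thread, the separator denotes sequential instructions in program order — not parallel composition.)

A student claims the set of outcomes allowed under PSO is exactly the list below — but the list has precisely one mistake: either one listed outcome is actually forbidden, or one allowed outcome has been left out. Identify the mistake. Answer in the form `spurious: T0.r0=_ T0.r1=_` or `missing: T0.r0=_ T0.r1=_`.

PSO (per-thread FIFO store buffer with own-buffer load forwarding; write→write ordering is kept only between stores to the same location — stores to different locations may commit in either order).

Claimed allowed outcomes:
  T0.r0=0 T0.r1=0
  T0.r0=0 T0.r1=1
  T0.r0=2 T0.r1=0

missing: T0.r0=2 T0.r1=1

outcome vector order: (T0.r0,T0.r1)
PSO (4): 0/0 0/1 2/0 2/1
PSO∖claimed = {2/1}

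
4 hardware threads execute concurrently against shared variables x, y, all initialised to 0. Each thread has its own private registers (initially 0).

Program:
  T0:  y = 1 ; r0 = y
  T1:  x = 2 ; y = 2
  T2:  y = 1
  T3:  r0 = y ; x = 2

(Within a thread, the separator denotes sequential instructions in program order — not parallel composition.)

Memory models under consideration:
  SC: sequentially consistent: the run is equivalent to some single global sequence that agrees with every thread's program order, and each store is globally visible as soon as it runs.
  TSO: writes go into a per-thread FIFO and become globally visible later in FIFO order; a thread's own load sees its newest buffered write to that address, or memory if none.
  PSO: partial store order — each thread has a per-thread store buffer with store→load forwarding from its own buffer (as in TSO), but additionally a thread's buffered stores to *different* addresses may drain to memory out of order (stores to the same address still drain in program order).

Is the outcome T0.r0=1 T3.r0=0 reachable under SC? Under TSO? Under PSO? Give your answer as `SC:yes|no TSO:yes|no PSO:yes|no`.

SC:yes TSO:yes PSO:yes

outcome vector order: (T0.r0,T3.r0)
SC (6): <1 0>; <1 1>; <1 2>; <2 0>; <2 1>; <2 2>
TSO (6): <1 0>; <1 1>; <1 2>; <2 0>; <2 1>; <2 2>
PSO (6): <1 0>; <1 1>; <1 2>; <2 0>; <2 1>; <2 2>
target <1 0> ∈ {SC,TSO,PSO}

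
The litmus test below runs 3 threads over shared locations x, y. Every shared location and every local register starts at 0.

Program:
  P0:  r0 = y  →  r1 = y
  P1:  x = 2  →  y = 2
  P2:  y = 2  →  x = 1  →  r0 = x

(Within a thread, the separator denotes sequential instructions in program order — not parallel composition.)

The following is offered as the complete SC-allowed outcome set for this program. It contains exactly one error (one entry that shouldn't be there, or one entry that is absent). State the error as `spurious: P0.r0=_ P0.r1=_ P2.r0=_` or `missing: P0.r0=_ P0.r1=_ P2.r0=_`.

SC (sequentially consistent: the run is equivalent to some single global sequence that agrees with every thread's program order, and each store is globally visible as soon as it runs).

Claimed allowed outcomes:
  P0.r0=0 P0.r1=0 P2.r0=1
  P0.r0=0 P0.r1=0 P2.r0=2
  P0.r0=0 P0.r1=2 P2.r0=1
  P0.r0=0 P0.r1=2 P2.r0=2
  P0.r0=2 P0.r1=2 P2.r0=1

outcome vector order: (P0.r0,P0.r1,P2.r0)
[SC] allowed = {001 002 021 022 221 222}
SC∖claimed = {222}

missing: P0.r0=2 P0.r1=2 P2.r0=2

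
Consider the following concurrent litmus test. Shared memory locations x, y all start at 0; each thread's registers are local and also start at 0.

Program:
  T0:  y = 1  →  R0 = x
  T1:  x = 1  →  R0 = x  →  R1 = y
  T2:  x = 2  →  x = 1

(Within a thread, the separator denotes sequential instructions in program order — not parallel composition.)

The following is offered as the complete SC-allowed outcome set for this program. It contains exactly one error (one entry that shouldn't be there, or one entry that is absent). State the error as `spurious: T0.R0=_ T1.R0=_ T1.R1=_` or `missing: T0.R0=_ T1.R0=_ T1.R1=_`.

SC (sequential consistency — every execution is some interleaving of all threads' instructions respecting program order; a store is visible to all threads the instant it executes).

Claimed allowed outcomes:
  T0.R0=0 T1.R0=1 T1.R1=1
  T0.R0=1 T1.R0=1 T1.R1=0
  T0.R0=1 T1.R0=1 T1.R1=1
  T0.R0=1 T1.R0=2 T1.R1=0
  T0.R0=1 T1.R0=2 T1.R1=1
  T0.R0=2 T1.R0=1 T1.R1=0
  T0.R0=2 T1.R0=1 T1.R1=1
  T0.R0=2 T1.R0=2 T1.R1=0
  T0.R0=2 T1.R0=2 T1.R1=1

missing: T0.R0=0 T1.R0=2 T1.R1=1

outcome vector order: (T0.R0,T1.R0,T1.R1)
SC (10): 0/1/1; 0/2/1; 1/1/0; 1/1/1; 1/2/0; 1/2/1; 2/1/0; 2/1/1; 2/2/0; 2/2/1
SC∖claimed = {0/2/1}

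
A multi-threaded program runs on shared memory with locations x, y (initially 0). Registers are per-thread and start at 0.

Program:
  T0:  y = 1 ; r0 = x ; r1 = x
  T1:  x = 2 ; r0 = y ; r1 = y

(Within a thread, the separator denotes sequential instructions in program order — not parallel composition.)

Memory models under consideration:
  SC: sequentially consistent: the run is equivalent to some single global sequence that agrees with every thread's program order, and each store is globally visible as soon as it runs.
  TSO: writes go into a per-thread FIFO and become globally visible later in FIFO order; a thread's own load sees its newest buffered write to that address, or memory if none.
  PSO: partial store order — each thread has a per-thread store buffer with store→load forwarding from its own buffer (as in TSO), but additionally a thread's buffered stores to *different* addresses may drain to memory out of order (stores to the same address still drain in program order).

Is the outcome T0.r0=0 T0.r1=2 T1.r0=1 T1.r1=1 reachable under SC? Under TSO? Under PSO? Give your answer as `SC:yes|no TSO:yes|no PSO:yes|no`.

outcome vector order: (T0.r0,T0.r1,T1.r0,T1.r1)
under SC → <0 0 1 1>; <0 2 1 1>; <2 2 0 0>; <2 2 0 1>; <2 2 1 1>
under TSO → <0 0 0 0>; <0 0 0 1>; <0 0 1 1>; <0 2 0 0>; <0 2 0 1>; <0 2 1 1>; <2 2 0 0>; <2 2 0 1>; <2 2 1 1>
under PSO → <0 0 0 0>; <0 0 0 1>; <0 0 1 1>; <0 2 0 0>; <0 2 0 1>; <0 2 1 1>; <2 2 0 0>; <2 2 0 1>; <2 2 1 1>
target <0 2 1 1> ∈ {SC,TSO,PSO}

SC:yes TSO:yes PSO:yes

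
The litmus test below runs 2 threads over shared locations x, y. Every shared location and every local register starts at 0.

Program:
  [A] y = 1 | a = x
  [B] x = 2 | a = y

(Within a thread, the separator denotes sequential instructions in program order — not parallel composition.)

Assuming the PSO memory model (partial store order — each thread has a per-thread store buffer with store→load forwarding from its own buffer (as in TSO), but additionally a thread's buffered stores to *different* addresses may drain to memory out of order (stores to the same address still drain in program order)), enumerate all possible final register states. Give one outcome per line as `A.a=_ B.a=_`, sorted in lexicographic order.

A.a=0 B.a=0
A.a=0 B.a=1
A.a=2 B.a=0
A.a=2 B.a=1

outcome vector order: (A.a,B.a)
|PSO outcomes| = 4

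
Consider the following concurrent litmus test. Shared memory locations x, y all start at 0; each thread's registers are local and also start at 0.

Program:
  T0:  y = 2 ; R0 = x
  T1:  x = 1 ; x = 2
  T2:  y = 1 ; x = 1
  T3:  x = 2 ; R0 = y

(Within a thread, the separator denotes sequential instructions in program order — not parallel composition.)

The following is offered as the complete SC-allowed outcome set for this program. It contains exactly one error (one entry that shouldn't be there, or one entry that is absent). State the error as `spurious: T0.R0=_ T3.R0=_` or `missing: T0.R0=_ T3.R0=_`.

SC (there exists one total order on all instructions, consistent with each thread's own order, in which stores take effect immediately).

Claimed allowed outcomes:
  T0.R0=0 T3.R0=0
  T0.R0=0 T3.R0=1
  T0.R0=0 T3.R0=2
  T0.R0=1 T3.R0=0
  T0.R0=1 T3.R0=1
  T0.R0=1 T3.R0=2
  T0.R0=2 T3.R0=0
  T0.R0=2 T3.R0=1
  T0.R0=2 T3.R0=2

outcome vector order: (T0.R0,T3.R0)
SC: 8 outcomes — {01 02 10 11 12 20 21 22}
claimed∖SC = {00}

spurious: T0.R0=0 T3.R0=0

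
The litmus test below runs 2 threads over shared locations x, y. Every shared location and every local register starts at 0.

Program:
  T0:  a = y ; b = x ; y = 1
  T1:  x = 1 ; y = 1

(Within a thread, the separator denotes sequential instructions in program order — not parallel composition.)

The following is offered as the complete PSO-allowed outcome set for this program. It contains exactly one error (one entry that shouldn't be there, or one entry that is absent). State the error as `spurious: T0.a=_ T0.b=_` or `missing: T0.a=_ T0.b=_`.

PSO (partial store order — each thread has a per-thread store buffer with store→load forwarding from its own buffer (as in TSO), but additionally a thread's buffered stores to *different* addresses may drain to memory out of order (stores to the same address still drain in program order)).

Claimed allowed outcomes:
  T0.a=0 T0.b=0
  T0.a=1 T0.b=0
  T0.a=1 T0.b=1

missing: T0.a=0 T0.b=1

outcome vector order: (T0.a,T0.b)
under PSO → <0 0>; <0 1>; <1 0>; <1 1>
PSO∖claimed = {<0 1>}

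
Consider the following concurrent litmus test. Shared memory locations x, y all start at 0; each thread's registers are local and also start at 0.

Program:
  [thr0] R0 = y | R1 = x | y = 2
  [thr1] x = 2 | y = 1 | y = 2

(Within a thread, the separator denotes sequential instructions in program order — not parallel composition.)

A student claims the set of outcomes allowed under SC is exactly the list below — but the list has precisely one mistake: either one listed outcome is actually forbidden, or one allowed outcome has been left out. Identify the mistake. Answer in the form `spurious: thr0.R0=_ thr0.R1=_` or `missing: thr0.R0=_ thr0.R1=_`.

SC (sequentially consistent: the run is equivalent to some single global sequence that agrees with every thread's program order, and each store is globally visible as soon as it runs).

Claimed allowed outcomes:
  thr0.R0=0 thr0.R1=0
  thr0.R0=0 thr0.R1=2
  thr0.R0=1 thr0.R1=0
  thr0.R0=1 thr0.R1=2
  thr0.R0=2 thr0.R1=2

spurious: thr0.R0=1 thr0.R1=0

outcome vector order: (thr0.R0,thr0.R1)
[SC] allowed = {0/0, 0/2, 1/2, 2/2}
claimed∖SC = {1/0}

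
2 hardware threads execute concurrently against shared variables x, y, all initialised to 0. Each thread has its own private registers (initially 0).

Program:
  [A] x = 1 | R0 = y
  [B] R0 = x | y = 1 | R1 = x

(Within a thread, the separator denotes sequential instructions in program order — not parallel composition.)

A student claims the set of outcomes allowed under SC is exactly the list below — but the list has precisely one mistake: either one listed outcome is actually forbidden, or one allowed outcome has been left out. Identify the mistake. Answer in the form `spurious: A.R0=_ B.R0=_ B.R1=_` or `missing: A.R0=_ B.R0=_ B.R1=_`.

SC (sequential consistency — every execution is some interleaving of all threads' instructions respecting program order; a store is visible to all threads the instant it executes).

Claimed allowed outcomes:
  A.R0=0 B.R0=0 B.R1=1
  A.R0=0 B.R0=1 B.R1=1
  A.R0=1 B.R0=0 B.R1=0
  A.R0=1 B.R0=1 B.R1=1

outcome vector order: (A.R0,B.R0,B.R1)
[SC] allowed = {<0 0 1>, <0 1 1>, <1 0 0>, <1 0 1>, <1 1 1>}
SC∖claimed = {<1 0 1>}

missing: A.R0=1 B.R0=0 B.R1=1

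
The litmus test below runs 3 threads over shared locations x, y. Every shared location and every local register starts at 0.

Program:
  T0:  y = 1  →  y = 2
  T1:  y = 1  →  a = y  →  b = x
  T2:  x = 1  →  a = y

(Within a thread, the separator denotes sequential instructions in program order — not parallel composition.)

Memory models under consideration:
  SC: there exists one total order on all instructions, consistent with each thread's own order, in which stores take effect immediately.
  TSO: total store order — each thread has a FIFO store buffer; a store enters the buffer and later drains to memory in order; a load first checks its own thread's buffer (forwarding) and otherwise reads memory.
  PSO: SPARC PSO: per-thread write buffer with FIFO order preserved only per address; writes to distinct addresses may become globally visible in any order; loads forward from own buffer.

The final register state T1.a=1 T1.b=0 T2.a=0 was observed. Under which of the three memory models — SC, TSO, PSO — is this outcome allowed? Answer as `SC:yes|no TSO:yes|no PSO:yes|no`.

SC:no TSO:yes PSO:yes

outcome vector order: (T1.a,T1.b,T2.a)
[SC] allowed = {(1,0,1); (1,0,2); (1,1,0); (1,1,1); (1,1,2); (2,0,2); (2,1,0); (2,1,1); (2,1,2)}
[TSO] allowed = {(1,0,0); (1,0,1); (1,0,2); (1,1,0); (1,1,1); (1,1,2); (2,0,0); (2,0,1); (2,0,2); (2,1,0); (2,1,1); (2,1,2)}
[PSO] allowed = {(1,0,0); (1,0,1); (1,0,2); (1,1,0); (1,1,1); (1,1,2); (2,0,0); (2,0,1); (2,0,2); (2,1,0); (2,1,1); (2,1,2)}
target (1,0,0) ∈ {TSO,PSO}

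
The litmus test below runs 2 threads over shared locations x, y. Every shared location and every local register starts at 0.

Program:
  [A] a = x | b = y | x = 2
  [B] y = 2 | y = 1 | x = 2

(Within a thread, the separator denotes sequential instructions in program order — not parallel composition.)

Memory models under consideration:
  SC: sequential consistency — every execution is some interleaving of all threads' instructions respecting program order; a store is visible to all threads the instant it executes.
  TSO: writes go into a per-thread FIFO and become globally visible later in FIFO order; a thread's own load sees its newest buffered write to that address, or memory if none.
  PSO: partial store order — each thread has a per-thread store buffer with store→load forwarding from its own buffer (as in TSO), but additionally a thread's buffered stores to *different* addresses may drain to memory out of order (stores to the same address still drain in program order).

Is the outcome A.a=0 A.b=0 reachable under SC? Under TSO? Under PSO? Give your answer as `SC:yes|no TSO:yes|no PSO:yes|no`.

outcome vector order: (A.a,A.b)
[SC] allowed = {<0 0> <0 1> <0 2> <2 1>}
[TSO] allowed = {<0 0> <0 1> <0 2> <2 1>}
[PSO] allowed = {<0 0> <0 1> <0 2> <2 0> <2 1> <2 2>}
target <0 0> ∈ {SC,TSO,PSO}

SC:yes TSO:yes PSO:yes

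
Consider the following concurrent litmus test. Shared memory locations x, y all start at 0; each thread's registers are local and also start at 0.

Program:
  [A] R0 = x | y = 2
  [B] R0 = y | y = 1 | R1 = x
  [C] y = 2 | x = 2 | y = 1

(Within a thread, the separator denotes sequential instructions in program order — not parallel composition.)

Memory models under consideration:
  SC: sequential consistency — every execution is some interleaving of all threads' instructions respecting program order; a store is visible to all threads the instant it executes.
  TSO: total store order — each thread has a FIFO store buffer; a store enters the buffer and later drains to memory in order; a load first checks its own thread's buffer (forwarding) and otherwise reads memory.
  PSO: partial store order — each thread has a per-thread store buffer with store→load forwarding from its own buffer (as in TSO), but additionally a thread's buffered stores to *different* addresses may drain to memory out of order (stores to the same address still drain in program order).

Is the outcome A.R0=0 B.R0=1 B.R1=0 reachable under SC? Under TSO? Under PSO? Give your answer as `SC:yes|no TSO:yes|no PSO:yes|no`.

SC:no TSO:no PSO:yes

outcome vector order: (A.R0,B.R0,B.R1)
SC (10): <0 0 0>, <0 0 2>, <0 1 2>, <0 2 0>, <0 2 2>, <2 0 0>, <2 0 2>, <2 1 2>, <2 2 0>, <2 2 2>
TSO (10): <0 0 0>, <0 0 2>, <0 1 2>, <0 2 0>, <0 2 2>, <2 0 0>, <2 0 2>, <2 1 2>, <2 2 0>, <2 2 2>
PSO (12): <0 0 0>, <0 0 2>, <0 1 0>, <0 1 2>, <0 2 0>, <0 2 2>, <2 0 0>, <2 0 2>, <2 1 0>, <2 1 2>, <2 2 0>, <2 2 2>
target <0 1 0> ∈ {PSO}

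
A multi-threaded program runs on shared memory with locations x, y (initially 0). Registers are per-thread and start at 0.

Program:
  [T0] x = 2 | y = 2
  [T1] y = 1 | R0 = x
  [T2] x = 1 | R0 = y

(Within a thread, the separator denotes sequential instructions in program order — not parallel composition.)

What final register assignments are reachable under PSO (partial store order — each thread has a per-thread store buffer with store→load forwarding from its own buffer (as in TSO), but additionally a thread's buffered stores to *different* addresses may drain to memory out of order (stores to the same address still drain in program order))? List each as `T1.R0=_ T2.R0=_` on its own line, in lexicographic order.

T1.R0=0 T2.R0=0
T1.R0=0 T2.R0=1
T1.R0=0 T2.R0=2
T1.R0=1 T2.R0=0
T1.R0=1 T2.R0=1
T1.R0=1 T2.R0=2
T1.R0=2 T2.R0=0
T1.R0=2 T2.R0=1
T1.R0=2 T2.R0=2

outcome vector order: (T1.R0,T2.R0)
|PSO outcomes| = 9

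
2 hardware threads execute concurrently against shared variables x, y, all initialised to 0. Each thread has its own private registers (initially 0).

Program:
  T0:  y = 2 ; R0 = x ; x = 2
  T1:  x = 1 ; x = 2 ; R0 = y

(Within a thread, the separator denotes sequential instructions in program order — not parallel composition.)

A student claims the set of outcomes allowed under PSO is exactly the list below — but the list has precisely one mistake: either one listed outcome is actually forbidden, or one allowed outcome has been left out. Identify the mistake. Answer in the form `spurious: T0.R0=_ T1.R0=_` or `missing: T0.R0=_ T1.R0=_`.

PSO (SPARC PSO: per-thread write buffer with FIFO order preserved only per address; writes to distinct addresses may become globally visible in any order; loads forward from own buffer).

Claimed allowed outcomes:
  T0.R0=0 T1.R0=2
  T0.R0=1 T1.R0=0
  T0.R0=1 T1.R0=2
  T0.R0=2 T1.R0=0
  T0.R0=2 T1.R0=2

outcome vector order: (T0.R0,T1.R0)
under PSO → 00 02 10 12 20 22
PSO∖claimed = {00}

missing: T0.R0=0 T1.R0=0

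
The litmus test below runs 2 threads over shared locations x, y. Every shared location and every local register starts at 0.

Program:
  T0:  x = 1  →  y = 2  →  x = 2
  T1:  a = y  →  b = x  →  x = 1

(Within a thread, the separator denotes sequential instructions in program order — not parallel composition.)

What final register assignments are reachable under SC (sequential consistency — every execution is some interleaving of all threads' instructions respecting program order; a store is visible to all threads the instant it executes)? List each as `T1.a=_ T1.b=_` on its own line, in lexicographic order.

T1.a=0 T1.b=0
T1.a=0 T1.b=1
T1.a=0 T1.b=2
T1.a=2 T1.b=1
T1.a=2 T1.b=2

outcome vector order: (T1.a,T1.b)
|SC outcomes| = 5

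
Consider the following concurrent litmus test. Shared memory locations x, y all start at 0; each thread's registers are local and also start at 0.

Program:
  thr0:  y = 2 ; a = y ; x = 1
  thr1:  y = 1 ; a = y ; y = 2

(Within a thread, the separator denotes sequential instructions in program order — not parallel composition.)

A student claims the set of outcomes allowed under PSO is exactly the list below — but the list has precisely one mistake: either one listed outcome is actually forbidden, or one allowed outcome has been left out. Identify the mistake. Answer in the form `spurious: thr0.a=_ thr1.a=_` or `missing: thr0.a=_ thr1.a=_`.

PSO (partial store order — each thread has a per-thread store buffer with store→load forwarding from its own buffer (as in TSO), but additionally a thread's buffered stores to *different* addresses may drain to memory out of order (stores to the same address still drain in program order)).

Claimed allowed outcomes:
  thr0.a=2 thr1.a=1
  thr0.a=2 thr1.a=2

missing: thr0.a=1 thr1.a=1

outcome vector order: (thr0.a,thr1.a)
under PSO → <1 1> <2 1> <2 2>
PSO∖claimed = {<1 1>}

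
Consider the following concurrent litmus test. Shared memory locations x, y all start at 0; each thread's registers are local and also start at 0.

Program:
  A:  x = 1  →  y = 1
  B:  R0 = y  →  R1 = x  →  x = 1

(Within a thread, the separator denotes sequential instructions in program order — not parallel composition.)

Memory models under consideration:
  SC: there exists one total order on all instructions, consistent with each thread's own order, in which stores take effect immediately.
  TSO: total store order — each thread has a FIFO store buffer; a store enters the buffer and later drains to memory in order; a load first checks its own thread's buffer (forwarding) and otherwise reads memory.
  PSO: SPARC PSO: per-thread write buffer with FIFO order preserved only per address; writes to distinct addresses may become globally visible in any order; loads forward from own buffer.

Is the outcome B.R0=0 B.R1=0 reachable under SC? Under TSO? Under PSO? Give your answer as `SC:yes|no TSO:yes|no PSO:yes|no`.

SC:yes TSO:yes PSO:yes

outcome vector order: (B.R0,B.R1)
SC (3): <0 0>; <0 1>; <1 1>
TSO (3): <0 0>; <0 1>; <1 1>
PSO (4): <0 0>; <0 1>; <1 0>; <1 1>
target <0 0> ∈ {SC,TSO,PSO}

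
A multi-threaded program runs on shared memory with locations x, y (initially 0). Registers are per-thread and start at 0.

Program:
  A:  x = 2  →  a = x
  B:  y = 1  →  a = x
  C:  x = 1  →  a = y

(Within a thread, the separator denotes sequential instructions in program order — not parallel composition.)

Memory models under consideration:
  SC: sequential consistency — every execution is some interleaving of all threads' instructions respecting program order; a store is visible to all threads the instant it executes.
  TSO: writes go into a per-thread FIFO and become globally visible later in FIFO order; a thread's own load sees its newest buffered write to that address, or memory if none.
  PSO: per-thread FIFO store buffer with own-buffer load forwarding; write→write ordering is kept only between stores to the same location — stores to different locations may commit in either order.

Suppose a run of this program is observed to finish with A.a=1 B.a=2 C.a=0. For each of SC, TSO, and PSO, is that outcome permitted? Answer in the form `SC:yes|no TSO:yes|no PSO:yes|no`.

SC:no TSO:yes PSO:yes

outcome vector order: (A.a,B.a,C.a)
under SC → 101, 110, 111, 121, 201, 210, 211, 220, 221
under TSO → 100, 101, 110, 111, 120, 121, 200, 201, 210, 211, 220, 221
under PSO → 100, 101, 110, 111, 120, 121, 200, 201, 210, 211, 220, 221
target 120 ∈ {TSO,PSO}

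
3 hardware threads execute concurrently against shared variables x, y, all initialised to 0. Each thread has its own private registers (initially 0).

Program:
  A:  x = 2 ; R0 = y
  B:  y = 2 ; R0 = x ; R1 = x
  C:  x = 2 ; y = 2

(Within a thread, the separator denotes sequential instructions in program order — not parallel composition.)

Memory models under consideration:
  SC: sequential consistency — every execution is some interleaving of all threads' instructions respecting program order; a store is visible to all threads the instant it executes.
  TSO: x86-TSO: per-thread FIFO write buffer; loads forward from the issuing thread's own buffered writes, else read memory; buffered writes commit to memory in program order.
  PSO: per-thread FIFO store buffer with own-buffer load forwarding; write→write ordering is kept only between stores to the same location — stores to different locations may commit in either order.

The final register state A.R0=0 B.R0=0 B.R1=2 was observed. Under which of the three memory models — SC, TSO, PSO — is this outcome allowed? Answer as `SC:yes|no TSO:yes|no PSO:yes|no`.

SC:no TSO:yes PSO:yes

outcome vector order: (A.R0,B.R0,B.R1)
[SC] allowed = {(0,2,2); (2,0,0); (2,0,2); (2,2,2)}
[TSO] allowed = {(0,0,0); (0,0,2); (0,2,2); (2,0,0); (2,0,2); (2,2,2)}
[PSO] allowed = {(0,0,0); (0,0,2); (0,2,2); (2,0,0); (2,0,2); (2,2,2)}
target (0,0,2) ∈ {TSO,PSO}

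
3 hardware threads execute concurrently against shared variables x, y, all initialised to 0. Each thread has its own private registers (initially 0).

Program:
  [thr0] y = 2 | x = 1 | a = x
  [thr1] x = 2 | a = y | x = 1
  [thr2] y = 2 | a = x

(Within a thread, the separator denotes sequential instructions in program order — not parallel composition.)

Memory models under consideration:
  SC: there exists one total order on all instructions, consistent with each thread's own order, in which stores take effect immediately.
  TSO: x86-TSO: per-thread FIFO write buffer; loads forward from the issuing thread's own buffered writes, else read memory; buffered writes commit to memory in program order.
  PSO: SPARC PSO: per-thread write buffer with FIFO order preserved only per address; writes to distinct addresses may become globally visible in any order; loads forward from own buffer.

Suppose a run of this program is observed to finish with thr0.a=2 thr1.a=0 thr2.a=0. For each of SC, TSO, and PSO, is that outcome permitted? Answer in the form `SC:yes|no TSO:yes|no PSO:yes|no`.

SC:no TSO:yes PSO:yes

outcome vector order: (thr0.a,thr1.a,thr2.a)
SC (8): <1 0 1>; <1 0 2>; <1 2 0>; <1 2 1>; <1 2 2>; <2 2 0>; <2 2 1>; <2 2 2>
TSO (12): <1 0 0>; <1 0 1>; <1 0 2>; <1 2 0>; <1 2 1>; <1 2 2>; <2 0 0>; <2 0 1>; <2 0 2>; <2 2 0>; <2 2 1>; <2 2 2>
PSO (12): <1 0 0>; <1 0 1>; <1 0 2>; <1 2 0>; <1 2 1>; <1 2 2>; <2 0 0>; <2 0 1>; <2 0 2>; <2 2 0>; <2 2 1>; <2 2 2>
target <2 0 0> ∈ {TSO,PSO}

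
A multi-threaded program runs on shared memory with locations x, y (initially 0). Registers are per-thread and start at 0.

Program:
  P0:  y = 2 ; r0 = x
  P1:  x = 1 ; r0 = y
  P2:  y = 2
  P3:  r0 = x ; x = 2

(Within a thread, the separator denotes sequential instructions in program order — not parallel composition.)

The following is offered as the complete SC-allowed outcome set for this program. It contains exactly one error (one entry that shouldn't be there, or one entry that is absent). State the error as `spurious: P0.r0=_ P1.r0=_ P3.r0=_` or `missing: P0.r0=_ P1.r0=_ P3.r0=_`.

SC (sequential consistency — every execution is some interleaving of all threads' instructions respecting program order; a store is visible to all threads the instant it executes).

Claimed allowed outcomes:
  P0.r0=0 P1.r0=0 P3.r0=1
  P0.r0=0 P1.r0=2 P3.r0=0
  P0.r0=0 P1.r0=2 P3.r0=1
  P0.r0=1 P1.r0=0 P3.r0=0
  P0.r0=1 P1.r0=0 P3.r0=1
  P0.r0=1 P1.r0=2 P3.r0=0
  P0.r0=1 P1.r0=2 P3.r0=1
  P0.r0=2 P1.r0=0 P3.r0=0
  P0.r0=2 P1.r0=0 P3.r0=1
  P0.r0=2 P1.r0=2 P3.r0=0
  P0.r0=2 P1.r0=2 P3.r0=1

outcome vector order: (P0.r0,P1.r0,P3.r0)
under SC → 020 021 100 101 120 121 200 201 220 221
claimed∖SC = {001}

spurious: P0.r0=0 P1.r0=0 P3.r0=1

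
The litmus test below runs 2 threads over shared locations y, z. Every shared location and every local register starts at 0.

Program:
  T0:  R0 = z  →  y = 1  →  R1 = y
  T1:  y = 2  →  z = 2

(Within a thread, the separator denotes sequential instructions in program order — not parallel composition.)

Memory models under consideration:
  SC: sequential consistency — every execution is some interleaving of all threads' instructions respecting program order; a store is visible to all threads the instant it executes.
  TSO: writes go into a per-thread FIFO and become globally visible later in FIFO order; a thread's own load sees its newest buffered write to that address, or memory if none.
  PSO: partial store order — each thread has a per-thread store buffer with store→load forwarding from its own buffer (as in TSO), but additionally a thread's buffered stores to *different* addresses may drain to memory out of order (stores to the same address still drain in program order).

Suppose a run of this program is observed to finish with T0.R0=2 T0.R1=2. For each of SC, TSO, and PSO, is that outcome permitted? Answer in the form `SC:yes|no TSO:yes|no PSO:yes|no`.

outcome vector order: (T0.R0,T0.R1)
SC (3): 0/1 0/2 2/1
TSO (3): 0/1 0/2 2/1
PSO (4): 0/1 0/2 2/1 2/2
target 2/2 ∈ {PSO}

SC:no TSO:no PSO:yes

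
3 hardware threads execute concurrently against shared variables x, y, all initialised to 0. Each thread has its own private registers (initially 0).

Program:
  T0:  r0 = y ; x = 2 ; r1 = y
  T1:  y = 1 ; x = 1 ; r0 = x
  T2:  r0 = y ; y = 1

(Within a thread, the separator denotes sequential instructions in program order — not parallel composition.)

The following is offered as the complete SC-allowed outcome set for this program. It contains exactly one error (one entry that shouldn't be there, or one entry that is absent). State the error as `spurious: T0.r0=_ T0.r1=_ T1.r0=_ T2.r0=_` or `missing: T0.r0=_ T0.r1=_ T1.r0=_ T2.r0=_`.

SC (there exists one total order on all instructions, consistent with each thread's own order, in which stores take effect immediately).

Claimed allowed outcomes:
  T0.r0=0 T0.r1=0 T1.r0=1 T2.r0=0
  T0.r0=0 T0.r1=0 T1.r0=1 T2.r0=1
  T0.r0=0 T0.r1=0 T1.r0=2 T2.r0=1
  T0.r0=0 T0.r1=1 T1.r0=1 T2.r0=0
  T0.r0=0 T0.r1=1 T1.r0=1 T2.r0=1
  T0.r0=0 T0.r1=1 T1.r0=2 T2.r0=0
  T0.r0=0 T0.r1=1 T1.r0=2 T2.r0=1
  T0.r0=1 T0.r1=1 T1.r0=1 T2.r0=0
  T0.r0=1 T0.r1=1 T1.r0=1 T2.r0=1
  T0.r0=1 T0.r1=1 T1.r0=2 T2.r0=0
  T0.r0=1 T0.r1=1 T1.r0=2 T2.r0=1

spurious: T0.r0=0 T0.r1=0 T1.r0=2 T2.r0=1

outcome vector order: (T0.r0,T0.r1,T1.r0,T2.r0)
SC (10): 0/0/1/0, 0/0/1/1, 0/1/1/0, 0/1/1/1, 0/1/2/0, 0/1/2/1, 1/1/1/0, 1/1/1/1, 1/1/2/0, 1/1/2/1
claimed∖SC = {0/0/2/1}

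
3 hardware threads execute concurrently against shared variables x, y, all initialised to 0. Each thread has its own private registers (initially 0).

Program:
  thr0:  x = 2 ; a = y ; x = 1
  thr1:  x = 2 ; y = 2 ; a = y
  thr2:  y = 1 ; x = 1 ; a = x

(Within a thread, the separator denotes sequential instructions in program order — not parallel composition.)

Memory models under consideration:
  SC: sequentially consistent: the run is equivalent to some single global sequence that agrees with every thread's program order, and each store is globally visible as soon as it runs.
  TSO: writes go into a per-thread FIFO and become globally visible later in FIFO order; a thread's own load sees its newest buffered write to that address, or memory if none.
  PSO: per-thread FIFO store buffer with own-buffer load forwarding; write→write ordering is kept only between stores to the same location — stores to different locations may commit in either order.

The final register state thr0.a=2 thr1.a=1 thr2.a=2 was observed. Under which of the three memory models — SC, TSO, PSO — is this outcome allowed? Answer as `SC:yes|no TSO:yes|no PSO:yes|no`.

SC:no TSO:yes PSO:yes

outcome vector order: (thr0.a,thr1.a,thr2.a)
SC (10): 011; 021; 022; 111; 112; 121; 122; 211; 221; 222
TSO (12): 011; 012; 021; 022; 111; 112; 121; 122; 211; 212; 221; 222
PSO (12): 011; 012; 021; 022; 111; 112; 121; 122; 211; 212; 221; 222
target 212 ∈ {TSO,PSO}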